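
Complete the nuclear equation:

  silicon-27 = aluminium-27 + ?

Conserve mass number: 27 = 27 + A, so A = 0.
Conserve atomic number: 14 = 13 + Z, so Z = 1.
A = 0 and Z = 1 is e⁺ — a positron.

positron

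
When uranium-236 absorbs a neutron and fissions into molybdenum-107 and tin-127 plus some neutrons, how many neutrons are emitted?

Conserve mass number: 237 = 107 + 127 + k, so k = 237 − 234 = 3.
Check atomic number: 92 = 42 + 50 + 0 = 92. ✓

3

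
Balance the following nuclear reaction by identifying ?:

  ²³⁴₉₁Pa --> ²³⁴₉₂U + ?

Conserve mass number: 234 = 234 + A, so A = 0.
Conserve atomic number: 91 = 92 + Z, so Z = -1.
A = 0 and Z = -1 is ⁰₋₁e — a beta-minus particle.

beta-minus particle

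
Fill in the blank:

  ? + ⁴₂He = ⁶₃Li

deuteron

Conserve mass number: A + 4 = 6, so A = 2.
Conserve atomic number: Z + 2 = 3, so Z = 1.
A = 2 and Z = 1 is ²₁H — a deuteron.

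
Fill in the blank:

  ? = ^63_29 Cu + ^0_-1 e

Conserve mass number: A = 63 + 0, so A = 63.
Conserve atomic number: Z = 29 − 1, so Z = 28.
Z = 28 is nickel, so the species is ^63_28 Ni.

Ni-63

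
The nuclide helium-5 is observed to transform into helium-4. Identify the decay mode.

neutron emission

ΔA = 4 − 5 = -1; ΔZ = 2 − 2 = +0.
A drops by 1 with Z unchanged — a neutron was emitted.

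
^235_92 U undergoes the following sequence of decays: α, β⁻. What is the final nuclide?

Start: (A, Z) = (235, 92).
After α: (231, 90).
After β⁻: (231, 91).
Z = 91 is protactinium.

Pa-231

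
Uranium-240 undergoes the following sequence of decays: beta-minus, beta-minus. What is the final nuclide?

Pu-240

Start: (A, Z) = (240, 92).
After β⁻: (240, 93).
After β⁻: (240, 94).
Z = 94 is plutonium.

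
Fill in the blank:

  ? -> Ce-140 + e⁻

Conserve mass number: A = 140 + 0, so A = 140.
Conserve atomic number: Z = 58 − 1, so Z = 57.
Z = 57 is lanthanum, so the species is La-140.

La-140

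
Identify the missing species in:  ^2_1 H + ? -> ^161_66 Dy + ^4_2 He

Ho-163

Conserve mass number: 2 + A = 161 + 4, so A = 163.
Conserve atomic number: 1 + Z = 66 + 2, so Z = 67.
Z = 67 is holmium, so the species is ^163_67 Ho.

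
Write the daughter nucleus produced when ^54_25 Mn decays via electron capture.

Cr-54

Electron capture: mass number changes by +0, atomic number by -1.
A: 54 = 54; Z: 25 − 1 = 24.
Z = 24 is chromium, so the daughter is ^54_24 Cr.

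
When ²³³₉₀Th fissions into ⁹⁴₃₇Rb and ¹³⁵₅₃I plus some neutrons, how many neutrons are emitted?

Conserve mass number: 233 = 94 + 135 + k, so k = 233 − 229 = 4.
Check atomic number: 90 = 37 + 53 + 0 = 90. ✓

4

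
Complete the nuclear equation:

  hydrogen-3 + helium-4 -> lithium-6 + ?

neutron

Conserve mass number: 3 + 4 = 6 + A, so A = 1.
Conserve atomic number: 1 + 2 = 3 + Z, so Z = 0.
A = 1 and Z = 0 is neutron — a neutron.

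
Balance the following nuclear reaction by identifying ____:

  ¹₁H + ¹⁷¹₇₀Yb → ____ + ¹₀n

Conserve mass number: 1 + 171 = A + 1, so A = 171.
Conserve atomic number: 1 + 70 = Z + 0, so Z = 71.
Z = 71 is lutetium, so the species is ¹⁷¹₇₁Lu.

Lu-171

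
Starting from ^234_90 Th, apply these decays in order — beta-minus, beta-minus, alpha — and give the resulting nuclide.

Th-230

Start: (A, Z) = (234, 90).
After β⁻: (234, 91).
After β⁻: (234, 92).
After α: (230, 90).
Z = 90 is thorium.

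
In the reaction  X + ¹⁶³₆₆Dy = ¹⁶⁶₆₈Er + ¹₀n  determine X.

alpha particle

Conserve mass number: A + 163 = 166 + 1, so A = 4.
Conserve atomic number: Z + 66 = 68 + 0, so Z = 2.
A = 4 and Z = 2 is ⁴₂He — an alpha particle.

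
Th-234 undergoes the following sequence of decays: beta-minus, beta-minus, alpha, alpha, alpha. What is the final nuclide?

Rn-222

Start: (A, Z) = (234, 90).
After β⁻: (234, 91).
After β⁻: (234, 92).
After α: (230, 90).
After α: (226, 88).
After α: (222, 86).
Z = 86 is radon.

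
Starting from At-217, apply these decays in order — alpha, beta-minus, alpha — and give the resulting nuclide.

Start: (A, Z) = (217, 85).
After α: (213, 83).
After β⁻: (213, 84).
After α: (209, 82).
Z = 82 is lead.

Pb-209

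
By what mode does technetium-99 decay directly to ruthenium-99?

beta-minus decay

ΔA = 99 − 99 = 0; ΔZ = 44 − 43 = +1.
A is unchanged and Z rises by 1 — a neutron has become a proton (β⁻ decay).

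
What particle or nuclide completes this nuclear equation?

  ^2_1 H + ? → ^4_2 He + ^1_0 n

triton

Conserve mass number: 2 + A = 4 + 1, so A = 3.
Conserve atomic number: 1 + Z = 2 + 0, so Z = 1.
A = 3 and Z = 1 is ^3_1 H — a triton.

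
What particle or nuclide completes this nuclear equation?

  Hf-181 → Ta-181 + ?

beta-minus particle

Conserve mass number: 181 = 181 + A, so A = 0.
Conserve atomic number: 72 = 73 + Z, so Z = -1.
A = 0 and Z = -1 is e⁻ — a beta-minus particle.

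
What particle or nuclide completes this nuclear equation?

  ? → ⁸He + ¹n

Conserve mass number: A = 8 + 1, so A = 9.
Conserve atomic number: Z = 2 + 0, so Z = 2.
Z = 2 is helium, so the species is ⁹He.

He-9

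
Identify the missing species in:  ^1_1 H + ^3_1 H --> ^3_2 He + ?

neutron

Conserve mass number: 1 + 3 = 3 + A, so A = 1.
Conserve atomic number: 1 + 1 = 2 + Z, so Z = 0.
A = 1 and Z = 0 is ^1_0 n — a neutron.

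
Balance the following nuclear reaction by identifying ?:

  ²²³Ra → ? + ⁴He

Conserve mass number: 223 = A + 4, so A = 219.
Conserve atomic number: 88 = Z + 2, so Z = 86.
Z = 86 is radon, so the species is ²¹⁹Rn.

Rn-219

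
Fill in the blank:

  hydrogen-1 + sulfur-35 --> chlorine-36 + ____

Conserve mass number: 1 + 35 = 36 + A, so A = 0.
Conserve atomic number: 1 + 16 = 17 + Z, so Z = 0.
A = 0 and Z = 0 is γ — a gamma ray.

gamma ray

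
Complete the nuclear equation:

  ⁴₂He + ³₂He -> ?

Be-7

Conserve mass number: 4 + 3 = A, so A = 7.
Conserve atomic number: 2 + 2 = Z, so Z = 4.
Z = 4 is beryllium, so the species is ⁷₄Be.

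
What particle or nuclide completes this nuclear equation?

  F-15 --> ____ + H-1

Conserve mass number: 15 = A + 1, so A = 14.
Conserve atomic number: 9 = Z + 1, so Z = 8.
Z = 8 is oxygen, so the species is O-14.

O-14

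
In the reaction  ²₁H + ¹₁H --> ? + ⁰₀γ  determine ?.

Conserve mass number: 2 + 1 = A + 0, so A = 3.
Conserve atomic number: 1 + 1 = Z + 0, so Z = 2.
Z = 2 is helium, so the species is ³₂He.

He-3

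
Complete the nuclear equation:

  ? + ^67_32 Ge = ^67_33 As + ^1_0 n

Conserve mass number: A + 67 = 67 + 1, so A = 1.
Conserve atomic number: Z + 32 = 33 + 0, so Z = 1.
A = 1 and Z = 1 is ^1_1 H — a proton.

proton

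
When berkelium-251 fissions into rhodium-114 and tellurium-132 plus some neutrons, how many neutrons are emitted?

Conserve mass number: 251 = 114 + 132 + k, so k = 251 − 246 = 5.
Check atomic number: 97 = 45 + 52 + 0 = 97. ✓

5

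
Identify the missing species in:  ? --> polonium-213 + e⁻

Conserve mass number: A = 213 + 0, so A = 213.
Conserve atomic number: Z = 84 − 1, so Z = 83.
Z = 83 is bismuth, so the species is bismuth-213.

Bi-213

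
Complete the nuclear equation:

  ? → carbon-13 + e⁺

N-13

Conserve mass number: A = 13 + 0, so A = 13.
Conserve atomic number: Z = 6 + 1, so Z = 7.
Z = 7 is nitrogen, so the species is nitrogen-13.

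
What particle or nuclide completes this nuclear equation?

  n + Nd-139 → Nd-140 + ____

gamma ray

Conserve mass number: 1 + 139 = 140 + A, so A = 0.
Conserve atomic number: 0 + 60 = 60 + Z, so Z = 0.
A = 0 and Z = 0 is γ — a gamma ray.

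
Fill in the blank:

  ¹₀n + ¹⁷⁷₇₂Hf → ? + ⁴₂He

Conserve mass number: 1 + 177 = A + 4, so A = 174.
Conserve atomic number: 0 + 72 = Z + 2, so Z = 70.
Z = 70 is ytterbium, so the species is ¹⁷⁴₇₀Yb.

Yb-174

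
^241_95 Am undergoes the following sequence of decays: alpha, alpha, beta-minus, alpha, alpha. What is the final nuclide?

Start: (A, Z) = (241, 95).
After α: (237, 93).
After α: (233, 91).
After β⁻: (233, 92).
After α: (229, 90).
After α: (225, 88).
Z = 88 is radium.

Ra-225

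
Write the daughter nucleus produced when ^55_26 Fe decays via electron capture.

Mn-55

Electron capture: mass number changes by +0, atomic number by -1.
A: 55 = 55; Z: 26 − 1 = 25.
Z = 25 is manganese, so the daughter is ^55_25 Mn.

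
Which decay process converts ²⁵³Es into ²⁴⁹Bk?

alpha decay

ΔA = 249 − 253 = -4; ΔZ = 97 − 99 = -2.
A drops by 4 and Z drops by 2 — the signature of alpha emission.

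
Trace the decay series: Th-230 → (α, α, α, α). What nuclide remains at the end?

Pb-214

Start: (A, Z) = (230, 90).
After α: (226, 88).
After α: (222, 86).
After α: (218, 84).
After α: (214, 82).
Z = 82 is lead.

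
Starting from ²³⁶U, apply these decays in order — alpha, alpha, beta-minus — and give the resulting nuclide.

Start: (A, Z) = (236, 92).
After α: (232, 90).
After α: (228, 88).
After β⁻: (228, 89).
Z = 89 is actinium.

Ac-228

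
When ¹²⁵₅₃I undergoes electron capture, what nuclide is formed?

Electron capture: mass number changes by +0, atomic number by -1.
A: 125 = 125; Z: 53 − 1 = 52.
Z = 52 is tellurium, so the daughter is ¹²⁵₅₂Te.

Te-125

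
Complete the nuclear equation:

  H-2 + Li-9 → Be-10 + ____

Conserve mass number: 2 + 9 = 10 + A, so A = 1.
Conserve atomic number: 1 + 3 = 4 + Z, so Z = 0.
A = 1 and Z = 0 is n — a neutron.

neutron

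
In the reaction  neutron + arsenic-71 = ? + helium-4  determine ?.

Ga-68

Conserve mass number: 1 + 71 = A + 4, so A = 68.
Conserve atomic number: 0 + 33 = Z + 2, so Z = 31.
Z = 31 is gallium, so the species is gallium-68.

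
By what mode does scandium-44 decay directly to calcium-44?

beta-plus decay or electron capture

ΔA = 44 − 44 = 0; ΔZ = 20 − 21 = -1.
A is unchanged and Z drops by 1 — a proton has become a neutron (β⁺ emission or electron capture).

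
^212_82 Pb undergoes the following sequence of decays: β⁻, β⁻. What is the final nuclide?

Start: (A, Z) = (212, 82).
After β⁻: (212, 83).
After β⁻: (212, 84).
Z = 84 is polonium.

Po-212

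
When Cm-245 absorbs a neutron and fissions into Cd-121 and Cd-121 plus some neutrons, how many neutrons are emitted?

4

Conserve mass number: 246 = 121 + 121 + k, so k = 246 − 242 = 4.
Check atomic number: 96 = 48 + 48 + 0 = 96. ✓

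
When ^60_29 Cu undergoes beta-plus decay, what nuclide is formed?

Beta-plus decay: mass number changes by +0, atomic number by -1.
A: 60 = 60; Z: 29 − 1 = 28.
Z = 28 is nickel, so the daughter is ^60_28 Ni.

Ni-60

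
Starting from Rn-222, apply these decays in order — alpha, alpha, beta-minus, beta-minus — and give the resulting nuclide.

Start: (A, Z) = (222, 86).
After α: (218, 84).
After α: (214, 82).
After β⁻: (214, 83).
After β⁻: (214, 84).
Z = 84 is polonium.

Po-214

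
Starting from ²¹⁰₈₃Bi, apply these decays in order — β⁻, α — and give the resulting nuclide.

Pb-206

Start: (A, Z) = (210, 83).
After β⁻: (210, 84).
After α: (206, 82).
Z = 82 is lead.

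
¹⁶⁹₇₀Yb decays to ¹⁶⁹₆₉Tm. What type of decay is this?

ΔA = 169 − 169 = 0; ΔZ = 69 − 70 = -1.
A is unchanged and Z drops by 1 — a proton has become a neutron (β⁺ emission or electron capture).

beta-plus decay or electron capture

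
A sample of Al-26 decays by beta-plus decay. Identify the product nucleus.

Mg-26

Beta-plus decay: mass number changes by +0, atomic number by -1.
A: 26 = 26; Z: 13 − 1 = 12.
Z = 12 is magnesium, so the daughter is Mg-26.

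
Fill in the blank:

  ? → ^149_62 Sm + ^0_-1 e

Pm-149

Conserve mass number: A = 149 + 0, so A = 149.
Conserve atomic number: Z = 62 − 1, so Z = 61.
Z = 61 is promethium, so the species is ^149_61 Pm.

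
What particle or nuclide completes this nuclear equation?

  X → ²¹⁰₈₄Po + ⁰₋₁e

Conserve mass number: A = 210 + 0, so A = 210.
Conserve atomic number: Z = 84 − 1, so Z = 83.
Z = 83 is bismuth, so the species is ²¹⁰₈₃Bi.

Bi-210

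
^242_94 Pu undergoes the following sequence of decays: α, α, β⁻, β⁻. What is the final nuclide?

U-234

Start: (A, Z) = (242, 94).
After α: (238, 92).
After α: (234, 90).
After β⁻: (234, 91).
After β⁻: (234, 92).
Z = 92 is uranium.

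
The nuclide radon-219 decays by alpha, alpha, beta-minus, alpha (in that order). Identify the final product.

Tl-207

Start: (A, Z) = (219, 86).
After α: (215, 84).
After α: (211, 82).
After β⁻: (211, 83).
After α: (207, 81).
Z = 81 is thallium.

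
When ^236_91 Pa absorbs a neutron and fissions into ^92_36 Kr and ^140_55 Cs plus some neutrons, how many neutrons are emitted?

5

Conserve mass number: 237 = 92 + 140 + k, so k = 237 − 232 = 5.
Check atomic number: 91 = 36 + 55 + 0 = 91. ✓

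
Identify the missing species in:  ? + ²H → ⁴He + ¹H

He-3

Conserve mass number: A + 2 = 4 + 1, so A = 3.
Conserve atomic number: Z + 1 = 2 + 1, so Z = 2.
Z = 2 is helium, so the species is ³He.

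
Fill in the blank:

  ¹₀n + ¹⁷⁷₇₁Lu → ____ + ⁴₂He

Tm-174

Conserve mass number: 1 + 177 = A + 4, so A = 174.
Conserve atomic number: 0 + 71 = Z + 2, so Z = 69.
Z = 69 is thulium, so the species is ¹⁷⁴₆₉Tm.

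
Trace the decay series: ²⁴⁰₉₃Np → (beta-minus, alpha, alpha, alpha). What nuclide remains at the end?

Start: (A, Z) = (240, 93).
After β⁻: (240, 94).
After α: (236, 92).
After α: (232, 90).
After α: (228, 88).
Z = 88 is radium.

Ra-228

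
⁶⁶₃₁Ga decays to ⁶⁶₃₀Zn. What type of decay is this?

ΔA = 66 − 66 = 0; ΔZ = 30 − 31 = -1.
A is unchanged and Z drops by 1 — a proton has become a neutron (β⁺ emission or electron capture).

beta-plus decay or electron capture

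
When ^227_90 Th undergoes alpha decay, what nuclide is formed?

Ra-223

Alpha decay: mass number changes by -4, atomic number by -2.
A: 227 − 4 = 223; Z: 90 − 2 = 88.
Z = 88 is radium, so the daughter is ^223_88 Ra.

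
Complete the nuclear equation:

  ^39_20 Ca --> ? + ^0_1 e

Conserve mass number: 39 = A + 0, so A = 39.
Conserve atomic number: 20 = Z + 1, so Z = 19.
Z = 19 is potassium, so the species is ^39_19 K.

K-39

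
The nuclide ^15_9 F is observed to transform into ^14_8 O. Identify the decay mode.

proton emission

ΔA = 14 − 15 = -1; ΔZ = 8 − 9 = -1.
A drops by 1 and Z drops by 1 — a proton was emitted.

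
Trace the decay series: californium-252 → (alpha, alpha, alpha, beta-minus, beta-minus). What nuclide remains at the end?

Start: (A, Z) = (252, 98).
After α: (248, 96).
After α: (244, 94).
After α: (240, 92).
After β⁻: (240, 93).
After β⁻: (240, 94).
Z = 94 is plutonium.

Pu-240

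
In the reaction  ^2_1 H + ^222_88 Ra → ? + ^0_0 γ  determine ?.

Ac-224

Conserve mass number: 2 + 222 = A + 0, so A = 224.
Conserve atomic number: 1 + 88 = Z + 0, so Z = 89.
Z = 89 is actinium, so the species is ^224_89 Ac.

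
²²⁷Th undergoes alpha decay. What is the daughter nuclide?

Alpha decay: mass number changes by -4, atomic number by -2.
A: 227 − 4 = 223; Z: 90 − 2 = 88.
Z = 88 is radium, so the daughter is ²²³Ra.

Ra-223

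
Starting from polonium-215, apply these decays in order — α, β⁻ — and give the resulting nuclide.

Start: (A, Z) = (215, 84).
After α: (211, 82).
After β⁻: (211, 83).
Z = 83 is bismuth.

Bi-211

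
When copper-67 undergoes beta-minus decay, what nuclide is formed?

Zn-67

Beta-minus decay: mass number changes by +0, atomic number by +1.
A: 67 = 67; Z: 29 + 1 = 30.
Z = 30 is zinc, so the daughter is zinc-67.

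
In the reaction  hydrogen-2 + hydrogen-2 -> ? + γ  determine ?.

Conserve mass number: 2 + 2 = A + 0, so A = 4.
Conserve atomic number: 1 + 1 = Z + 0, so Z = 2.
A = 4 and Z = 2 is helium-4 — an alpha particle.

He-4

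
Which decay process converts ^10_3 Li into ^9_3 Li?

neutron emission

ΔA = 9 − 10 = -1; ΔZ = 3 − 3 = +0.
A drops by 1 with Z unchanged — a neutron was emitted.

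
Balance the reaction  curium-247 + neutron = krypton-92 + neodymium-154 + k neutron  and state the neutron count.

Conserve mass number: 248 = 92 + 154 + k, so k = 248 − 246 = 2.
Check atomic number: 96 = 36 + 60 + 0 = 96. ✓

2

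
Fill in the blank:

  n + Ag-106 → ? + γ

Ag-107

Conserve mass number: 1 + 106 = A + 0, so A = 107.
Conserve atomic number: 0 + 47 = Z + 0, so Z = 47.
Z = 47 is silver, so the species is Ag-107.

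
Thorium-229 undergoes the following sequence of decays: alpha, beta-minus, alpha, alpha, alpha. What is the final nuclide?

Start: (A, Z) = (229, 90).
After α: (225, 88).
After β⁻: (225, 89).
After α: (221, 87).
After α: (217, 85).
After α: (213, 83).
Z = 83 is bismuth.

Bi-213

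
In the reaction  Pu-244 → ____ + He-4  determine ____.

U-240

Conserve mass number: 244 = A + 4, so A = 240.
Conserve atomic number: 94 = Z + 2, so Z = 92.
Z = 92 is uranium, so the species is U-240.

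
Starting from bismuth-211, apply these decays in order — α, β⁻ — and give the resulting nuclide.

Pb-207

Start: (A, Z) = (211, 83).
After α: (207, 81).
After β⁻: (207, 82).
Z = 82 is lead.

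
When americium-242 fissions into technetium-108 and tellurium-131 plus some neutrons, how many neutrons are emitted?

Conserve mass number: 242 = 108 + 131 + k, so k = 242 − 239 = 3.
Check atomic number: 95 = 43 + 52 + 0 = 95. ✓

3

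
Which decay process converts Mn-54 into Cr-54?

ΔA = 54 − 54 = 0; ΔZ = 24 − 25 = -1.
A is unchanged and Z drops by 1 — a proton has become a neutron (β⁺ emission or electron capture).

beta-plus decay or electron capture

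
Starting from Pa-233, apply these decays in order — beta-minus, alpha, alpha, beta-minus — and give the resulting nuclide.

Ac-225

Start: (A, Z) = (233, 91).
After β⁻: (233, 92).
After α: (229, 90).
After α: (225, 88).
After β⁻: (225, 89).
Z = 89 is actinium.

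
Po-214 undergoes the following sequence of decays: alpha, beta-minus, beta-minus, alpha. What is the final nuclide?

Pb-206

Start: (A, Z) = (214, 84).
After α: (210, 82).
After β⁻: (210, 83).
After β⁻: (210, 84).
After α: (206, 82).
Z = 82 is lead.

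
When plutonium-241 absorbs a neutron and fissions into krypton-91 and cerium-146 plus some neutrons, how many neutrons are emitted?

5

Conserve mass number: 242 = 91 + 146 + k, so k = 242 − 237 = 5.
Check atomic number: 94 = 36 + 58 + 0 = 94. ✓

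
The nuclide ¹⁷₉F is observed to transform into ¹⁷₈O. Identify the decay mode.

ΔA = 17 − 17 = 0; ΔZ = 8 − 9 = -1.
A is unchanged and Z drops by 1 — a proton has become a neutron (β⁺ emission or electron capture).

beta-plus decay or electron capture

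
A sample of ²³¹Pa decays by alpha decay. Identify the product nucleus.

Alpha decay: mass number changes by -4, atomic number by -2.
A: 231 − 4 = 227; Z: 91 − 2 = 89.
Z = 89 is actinium, so the daughter is ²²⁷Ac.

Ac-227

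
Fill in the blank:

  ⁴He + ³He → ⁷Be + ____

gamma ray

Conserve mass number: 4 + 3 = 7 + A, so A = 0.
Conserve atomic number: 2 + 2 = 4 + Z, so Z = 0.
A = 0 and Z = 0 is γ — a gamma ray.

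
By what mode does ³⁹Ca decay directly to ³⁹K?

ΔA = 39 − 39 = 0; ΔZ = 19 − 20 = -1.
A is unchanged and Z drops by 1 — a proton has become a neutron (β⁺ emission or electron capture).

beta-plus decay or electron capture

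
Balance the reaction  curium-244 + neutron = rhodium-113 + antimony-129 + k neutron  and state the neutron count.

3

Conserve mass number: 245 = 113 + 129 + k, so k = 245 − 242 = 3.
Check atomic number: 96 = 45 + 51 + 0 = 96. ✓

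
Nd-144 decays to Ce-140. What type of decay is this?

ΔA = 140 − 144 = -4; ΔZ = 58 − 60 = -2.
A drops by 4 and Z drops by 2 — the signature of alpha emission.

alpha decay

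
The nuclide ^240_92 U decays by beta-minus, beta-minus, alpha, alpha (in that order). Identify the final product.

Th-232

Start: (A, Z) = (240, 92).
After β⁻: (240, 93).
After β⁻: (240, 94).
After α: (236, 92).
After α: (232, 90).
Z = 90 is thorium.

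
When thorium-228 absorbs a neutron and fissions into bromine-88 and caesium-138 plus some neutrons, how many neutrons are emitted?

Conserve mass number: 229 = 88 + 138 + k, so k = 229 − 226 = 3.
Check atomic number: 90 = 35 + 55 + 0 = 90. ✓

3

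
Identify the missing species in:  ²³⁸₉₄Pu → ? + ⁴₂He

Conserve mass number: 238 = A + 4, so A = 234.
Conserve atomic number: 94 = Z + 2, so Z = 92.
Z = 92 is uranium, so the species is ²³⁴₉₂U.

U-234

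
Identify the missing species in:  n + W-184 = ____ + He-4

Conserve mass number: 1 + 184 = A + 4, so A = 181.
Conserve atomic number: 0 + 74 = Z + 2, so Z = 72.
Z = 72 is hafnium, so the species is Hf-181.

Hf-181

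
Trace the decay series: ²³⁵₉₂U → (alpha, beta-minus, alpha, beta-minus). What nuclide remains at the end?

Th-227

Start: (A, Z) = (235, 92).
After α: (231, 90).
After β⁻: (231, 91).
After α: (227, 89).
After β⁻: (227, 90).
Z = 90 is thorium.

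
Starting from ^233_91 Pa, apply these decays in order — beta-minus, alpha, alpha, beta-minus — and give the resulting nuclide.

Start: (A, Z) = (233, 91).
After β⁻: (233, 92).
After α: (229, 90).
After α: (225, 88).
After β⁻: (225, 89).
Z = 89 is actinium.

Ac-225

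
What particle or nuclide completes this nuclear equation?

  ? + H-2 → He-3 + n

deuteron

Conserve mass number: A + 2 = 3 + 1, so A = 2.
Conserve atomic number: Z + 1 = 2 + 0, so Z = 1.
A = 2 and Z = 1 is H-2 — a deuteron.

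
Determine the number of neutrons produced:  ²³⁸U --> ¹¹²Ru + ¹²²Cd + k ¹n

4

Conserve mass number: 238 = 112 + 122 + k, so k = 238 − 234 = 4.
Check atomic number: 92 = 44 + 48 + 0 = 92. ✓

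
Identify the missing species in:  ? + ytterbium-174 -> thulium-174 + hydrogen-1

neutron

Conserve mass number: A + 174 = 174 + 1, so A = 1.
Conserve atomic number: Z + 70 = 69 + 1, so Z = 0.
A = 1 and Z = 0 is neutron — a neutron.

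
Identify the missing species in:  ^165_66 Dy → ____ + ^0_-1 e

Ho-165

Conserve mass number: 165 = A + 0, so A = 165.
Conserve atomic number: 66 = Z − 1, so Z = 67.
Z = 67 is holmium, so the species is ^165_67 Ho.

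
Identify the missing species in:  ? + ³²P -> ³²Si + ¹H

Conserve mass number: A + 32 = 32 + 1, so A = 1.
Conserve atomic number: Z + 15 = 14 + 1, so Z = 0.
A = 1 and Z = 0 is ¹n — a neutron.

neutron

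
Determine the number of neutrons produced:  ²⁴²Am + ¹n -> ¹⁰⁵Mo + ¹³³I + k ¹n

5

Conserve mass number: 243 = 105 + 133 + k, so k = 243 − 238 = 5.
Check atomic number: 95 = 42 + 53 + 0 = 95. ✓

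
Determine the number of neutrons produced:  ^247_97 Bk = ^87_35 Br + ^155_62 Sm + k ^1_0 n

5

Conserve mass number: 247 = 87 + 155 + k, so k = 247 − 242 = 5.
Check atomic number: 97 = 35 + 62 + 0 = 97. ✓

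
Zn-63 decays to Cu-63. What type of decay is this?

ΔA = 63 − 63 = 0; ΔZ = 29 − 30 = -1.
A is unchanged and Z drops by 1 — a proton has become a neutron (β⁺ emission or electron capture).

beta-plus decay or electron capture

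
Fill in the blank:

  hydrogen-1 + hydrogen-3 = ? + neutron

Conserve mass number: 1 + 3 = A + 1, so A = 3.
Conserve atomic number: 1 + 1 = Z + 0, so Z = 2.
Z = 2 is helium, so the species is helium-3.

He-3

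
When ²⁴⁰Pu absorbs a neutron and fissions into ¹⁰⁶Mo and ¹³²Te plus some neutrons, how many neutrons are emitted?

3

Conserve mass number: 241 = 106 + 132 + k, so k = 241 − 238 = 3.
Check atomic number: 94 = 42 + 52 + 0 = 94. ✓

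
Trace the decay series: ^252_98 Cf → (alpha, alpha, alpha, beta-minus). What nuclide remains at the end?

Start: (A, Z) = (252, 98).
After α: (248, 96).
After α: (244, 94).
After α: (240, 92).
After β⁻: (240, 93).
Z = 93 is neptunium.

Np-240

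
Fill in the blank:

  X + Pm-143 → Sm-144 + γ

proton

Conserve mass number: A + 143 = 144 + 0, so A = 1.
Conserve atomic number: Z + 61 = 62 + 0, so Z = 1.
A = 1 and Z = 1 is H-1 — a proton.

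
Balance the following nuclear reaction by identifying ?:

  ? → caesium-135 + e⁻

Xe-135

Conserve mass number: A = 135 + 0, so A = 135.
Conserve atomic number: Z = 55 − 1, so Z = 54.
Z = 54 is xenon, so the species is xenon-135.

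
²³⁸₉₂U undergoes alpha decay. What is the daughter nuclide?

Th-234

Alpha decay: mass number changes by -4, atomic number by -2.
A: 238 − 4 = 234; Z: 92 − 2 = 90.
Z = 90 is thorium, so the daughter is ²³⁴₉₀Th.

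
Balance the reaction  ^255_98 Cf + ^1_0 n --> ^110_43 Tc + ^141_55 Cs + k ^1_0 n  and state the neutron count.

Conserve mass number: 256 = 110 + 141 + k, so k = 256 − 251 = 5.
Check atomic number: 98 = 43 + 55 + 0 = 98. ✓

5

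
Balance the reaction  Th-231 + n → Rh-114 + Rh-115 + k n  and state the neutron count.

3

Conserve mass number: 232 = 114 + 115 + k, so k = 232 − 229 = 3.
Check atomic number: 90 = 45 + 45 + 0 = 90. ✓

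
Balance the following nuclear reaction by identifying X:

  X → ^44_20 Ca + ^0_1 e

Sc-44

Conserve mass number: A = 44 + 0, so A = 44.
Conserve atomic number: Z = 20 + 1, so Z = 21.
Z = 21 is scandium, so the species is ^44_21 Sc.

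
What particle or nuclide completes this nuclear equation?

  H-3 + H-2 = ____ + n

Conserve mass number: 3 + 2 = A + 1, so A = 4.
Conserve atomic number: 1 + 1 = Z + 0, so Z = 2.
A = 4 and Z = 2 is He-4 — an alpha particle.

He-4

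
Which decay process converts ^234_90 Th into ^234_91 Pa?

ΔA = 234 − 234 = 0; ΔZ = 91 − 90 = +1.
A is unchanged and Z rises by 1 — a neutron has become a proton (β⁻ decay).

beta-minus decay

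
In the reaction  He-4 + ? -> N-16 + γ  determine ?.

B-12

Conserve mass number: 4 + A = 16 + 0, so A = 12.
Conserve atomic number: 2 + Z = 7 + 0, so Z = 5.
Z = 5 is boron, so the species is B-12.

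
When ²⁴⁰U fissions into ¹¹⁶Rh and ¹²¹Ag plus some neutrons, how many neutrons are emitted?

Conserve mass number: 240 = 116 + 121 + k, so k = 240 − 237 = 3.
Check atomic number: 92 = 45 + 47 + 0 = 92. ✓

3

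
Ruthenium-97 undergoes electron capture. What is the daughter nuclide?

Electron capture: mass number changes by +0, atomic number by -1.
A: 97 = 97; Z: 44 − 1 = 43.
Z = 43 is technetium, so the daughter is technetium-97.

Tc-97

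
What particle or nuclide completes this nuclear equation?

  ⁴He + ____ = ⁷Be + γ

Conserve mass number: 4 + A = 7 + 0, so A = 3.
Conserve atomic number: 2 + Z = 4 + 0, so Z = 2.
Z = 2 is helium, so the species is ³He.

He-3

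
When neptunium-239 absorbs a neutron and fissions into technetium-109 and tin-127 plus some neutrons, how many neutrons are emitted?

Conserve mass number: 240 = 109 + 127 + k, so k = 240 − 236 = 4.
Check atomic number: 93 = 43 + 50 + 0 = 93. ✓

4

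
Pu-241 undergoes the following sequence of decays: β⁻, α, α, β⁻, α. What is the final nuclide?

Th-229

Start: (A, Z) = (241, 94).
After β⁻: (241, 95).
After α: (237, 93).
After α: (233, 91).
After β⁻: (233, 92).
After α: (229, 90).
Z = 90 is thorium.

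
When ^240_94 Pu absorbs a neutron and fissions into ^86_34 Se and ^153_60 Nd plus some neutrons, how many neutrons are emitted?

2

Conserve mass number: 241 = 86 + 153 + k, so k = 241 − 239 = 2.
Check atomic number: 94 = 34 + 60 + 0 = 94. ✓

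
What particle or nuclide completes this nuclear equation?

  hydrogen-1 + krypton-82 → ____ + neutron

Conserve mass number: 1 + 82 = A + 1, so A = 82.
Conserve atomic number: 1 + 36 = Z + 0, so Z = 37.
Z = 37 is rubidium, so the species is rubidium-82.

Rb-82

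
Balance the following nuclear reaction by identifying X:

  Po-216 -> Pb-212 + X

Conserve mass number: 216 = 212 + A, so A = 4.
Conserve atomic number: 84 = 82 + Z, so Z = 2.
A = 4 and Z = 2 is He-4 — an alpha particle.

alpha particle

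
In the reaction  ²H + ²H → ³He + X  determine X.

Conserve mass number: 2 + 2 = 3 + A, so A = 1.
Conserve atomic number: 1 + 1 = 2 + Z, so Z = 0.
A = 1 and Z = 0 is ¹n — a neutron.

neutron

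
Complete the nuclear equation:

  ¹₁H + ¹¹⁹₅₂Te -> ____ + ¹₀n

Conserve mass number: 1 + 119 = A + 1, so A = 119.
Conserve atomic number: 1 + 52 = Z + 0, so Z = 53.
Z = 53 is iodine, so the species is ¹¹⁹₅₃I.

I-119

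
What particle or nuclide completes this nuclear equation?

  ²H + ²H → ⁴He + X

Conserve mass number: 2 + 2 = 4 + A, so A = 0.
Conserve atomic number: 1 + 1 = 2 + Z, so Z = 0.
A = 0 and Z = 0 is γ — a gamma ray.

gamma ray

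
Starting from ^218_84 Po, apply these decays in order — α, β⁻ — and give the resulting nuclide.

Bi-214

Start: (A, Z) = (218, 84).
After α: (214, 82).
After β⁻: (214, 83).
Z = 83 is bismuth.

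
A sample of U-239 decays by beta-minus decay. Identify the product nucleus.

Np-239

Beta-minus decay: mass number changes by +0, atomic number by +1.
A: 239 = 239; Z: 92 + 1 = 93.
Z = 93 is neptunium, so the daughter is Np-239.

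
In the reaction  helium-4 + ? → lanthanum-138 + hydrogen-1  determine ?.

Ba-135

Conserve mass number: 4 + A = 138 + 1, so A = 135.
Conserve atomic number: 2 + Z = 57 + 1, so Z = 56.
Z = 56 is barium, so the species is barium-135.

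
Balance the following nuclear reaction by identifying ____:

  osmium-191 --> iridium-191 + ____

beta-minus particle

Conserve mass number: 191 = 191 + A, so A = 0.
Conserve atomic number: 76 = 77 + Z, so Z = -1.
A = 0 and Z = -1 is e⁻ — a beta-minus particle.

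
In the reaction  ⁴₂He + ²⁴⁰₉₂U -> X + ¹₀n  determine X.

Conserve mass number: 4 + 240 = A + 1, so A = 243.
Conserve atomic number: 2 + 92 = Z + 0, so Z = 94.
Z = 94 is plutonium, so the species is ²⁴³₉₄Pu.

Pu-243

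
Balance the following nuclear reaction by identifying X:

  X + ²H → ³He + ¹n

deuteron

Conserve mass number: A + 2 = 3 + 1, so A = 2.
Conserve atomic number: Z + 1 = 2 + 0, so Z = 1.
A = 2 and Z = 1 is ²H — a deuteron.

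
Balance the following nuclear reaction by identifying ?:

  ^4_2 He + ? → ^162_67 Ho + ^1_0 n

Tb-159

Conserve mass number: 4 + A = 162 + 1, so A = 159.
Conserve atomic number: 2 + Z = 67 + 0, so Z = 65.
Z = 65 is terbium, so the species is ^159_65 Tb.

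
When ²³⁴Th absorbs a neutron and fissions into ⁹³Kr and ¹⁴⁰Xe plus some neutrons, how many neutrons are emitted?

2

Conserve mass number: 235 = 93 + 140 + k, so k = 235 − 233 = 2.
Check atomic number: 90 = 36 + 54 + 0 = 90. ✓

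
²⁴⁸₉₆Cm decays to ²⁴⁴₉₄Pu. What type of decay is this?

ΔA = 244 − 248 = -4; ΔZ = 94 − 96 = -2.
A drops by 4 and Z drops by 2 — the signature of alpha emission.

alpha decay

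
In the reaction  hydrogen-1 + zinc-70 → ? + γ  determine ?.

Conserve mass number: 1 + 70 = A + 0, so A = 71.
Conserve atomic number: 1 + 30 = Z + 0, so Z = 31.
Z = 31 is gallium, so the species is gallium-71.

Ga-71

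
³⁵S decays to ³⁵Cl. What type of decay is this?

ΔA = 35 − 35 = 0; ΔZ = 17 − 16 = +1.
A is unchanged and Z rises by 1 — a neutron has become a proton (β⁻ decay).

beta-minus decay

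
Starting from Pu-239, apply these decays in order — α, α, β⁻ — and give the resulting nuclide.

Start: (A, Z) = (239, 94).
After α: (235, 92).
After α: (231, 90).
After β⁻: (231, 91).
Z = 91 is protactinium.

Pa-231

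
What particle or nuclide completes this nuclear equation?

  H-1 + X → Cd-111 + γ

Ag-110

Conserve mass number: 1 + A = 111 + 0, so A = 110.
Conserve atomic number: 1 + Z = 48 + 0, so Z = 47.
Z = 47 is silver, so the species is Ag-110.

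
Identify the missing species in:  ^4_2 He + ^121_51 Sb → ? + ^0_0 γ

Conserve mass number: 4 + 121 = A + 0, so A = 125.
Conserve atomic number: 2 + 51 = Z + 0, so Z = 53.
Z = 53 is iodine, so the species is ^125_53 I.

I-125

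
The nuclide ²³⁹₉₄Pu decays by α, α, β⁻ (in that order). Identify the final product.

Start: (A, Z) = (239, 94).
After α: (235, 92).
After α: (231, 90).
After β⁻: (231, 91).
Z = 91 is protactinium.

Pa-231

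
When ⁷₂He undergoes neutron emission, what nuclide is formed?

He-6

Neutron emission: mass number changes by -1, atomic number by +0.
A: 7 − 1 = 6; Z: 2 = 2.
Z = 2 is helium, so the daughter is ⁶₂He.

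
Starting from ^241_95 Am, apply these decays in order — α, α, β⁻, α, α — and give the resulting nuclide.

Start: (A, Z) = (241, 95).
After α: (237, 93).
After α: (233, 91).
After β⁻: (233, 92).
After α: (229, 90).
After α: (225, 88).
Z = 88 is radium.

Ra-225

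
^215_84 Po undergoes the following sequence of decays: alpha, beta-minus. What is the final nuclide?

Start: (A, Z) = (215, 84).
After α: (211, 82).
After β⁻: (211, 83).
Z = 83 is bismuth.

Bi-211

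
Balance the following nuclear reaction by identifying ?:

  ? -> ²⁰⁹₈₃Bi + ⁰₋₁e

Pb-209

Conserve mass number: A = 209 + 0, so A = 209.
Conserve atomic number: Z = 83 − 1, so Z = 82.
Z = 82 is lead, so the species is ²⁰⁹₈₂Pb.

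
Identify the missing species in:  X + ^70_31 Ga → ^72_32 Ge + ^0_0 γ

Conserve mass number: A + 70 = 72 + 0, so A = 2.
Conserve atomic number: Z + 31 = 32 + 0, so Z = 1.
A = 2 and Z = 1 is ^2_1 H — a deuteron.

deuteron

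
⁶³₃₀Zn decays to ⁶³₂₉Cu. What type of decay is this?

beta-plus decay or electron capture

ΔA = 63 − 63 = 0; ΔZ = 29 − 30 = -1.
A is unchanged and Z drops by 1 — a proton has become a neutron (β⁺ emission or electron capture).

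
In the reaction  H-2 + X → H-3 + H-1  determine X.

Conserve mass number: 2 + A = 3 + 1, so A = 2.
Conserve atomic number: 1 + Z = 1 + 1, so Z = 1.
A = 2 and Z = 1 is H-2 — a deuteron.

deuteron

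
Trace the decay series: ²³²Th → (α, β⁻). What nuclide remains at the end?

Start: (A, Z) = (232, 90).
After α: (228, 88).
After β⁻: (228, 89).
Z = 89 is actinium.

Ac-228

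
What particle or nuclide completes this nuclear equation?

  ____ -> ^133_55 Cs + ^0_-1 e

Conserve mass number: A = 133 + 0, so A = 133.
Conserve atomic number: Z = 55 − 1, so Z = 54.
Z = 54 is xenon, so the species is ^133_54 Xe.

Xe-133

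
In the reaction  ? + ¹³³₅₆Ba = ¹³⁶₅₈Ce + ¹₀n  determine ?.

Conserve mass number: A + 133 = 136 + 1, so A = 4.
Conserve atomic number: Z + 56 = 58 + 0, so Z = 2.
A = 4 and Z = 2 is ⁴₂He — an alpha particle.

alpha particle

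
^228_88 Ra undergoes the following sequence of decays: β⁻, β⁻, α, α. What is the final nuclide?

Start: (A, Z) = (228, 88).
After β⁻: (228, 89).
After β⁻: (228, 90).
After α: (224, 88).
After α: (220, 86).
Z = 86 is radon.

Rn-220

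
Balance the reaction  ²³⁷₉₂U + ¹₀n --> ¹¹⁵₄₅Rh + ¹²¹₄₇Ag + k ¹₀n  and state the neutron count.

Conserve mass number: 238 = 115 + 121 + k, so k = 238 − 236 = 2.
Check atomic number: 92 = 45 + 47 + 0 = 92. ✓

2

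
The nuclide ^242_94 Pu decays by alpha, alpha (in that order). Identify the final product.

Th-234

Start: (A, Z) = (242, 94).
After α: (238, 92).
After α: (234, 90).
Z = 90 is thorium.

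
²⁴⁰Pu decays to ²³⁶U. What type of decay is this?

alpha decay

ΔA = 236 − 240 = -4; ΔZ = 92 − 94 = -2.
A drops by 4 and Z drops by 2 — the signature of alpha emission.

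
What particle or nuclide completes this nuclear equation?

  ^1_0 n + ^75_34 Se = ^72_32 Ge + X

Conserve mass number: 1 + 75 = 72 + A, so A = 4.
Conserve atomic number: 0 + 34 = 32 + Z, so Z = 2.
A = 4 and Z = 2 is ^4_2 He — an alpha particle.

alpha particle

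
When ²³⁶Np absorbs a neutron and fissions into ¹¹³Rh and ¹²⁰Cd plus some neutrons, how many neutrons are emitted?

4

Conserve mass number: 237 = 113 + 120 + k, so k = 237 − 233 = 4.
Check atomic number: 93 = 45 + 48 + 0 = 93. ✓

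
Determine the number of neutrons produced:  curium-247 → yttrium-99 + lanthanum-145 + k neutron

3

Conserve mass number: 247 = 99 + 145 + k, so k = 247 − 244 = 3.
Check atomic number: 96 = 39 + 57 + 0 = 96. ✓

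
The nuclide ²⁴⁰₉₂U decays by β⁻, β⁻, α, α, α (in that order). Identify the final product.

Ra-228

Start: (A, Z) = (240, 92).
After β⁻: (240, 93).
After β⁻: (240, 94).
After α: (236, 92).
After α: (232, 90).
After α: (228, 88).
Z = 88 is radium.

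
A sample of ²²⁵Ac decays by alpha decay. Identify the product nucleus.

Fr-221

Alpha decay: mass number changes by -4, atomic number by -2.
A: 225 − 4 = 221; Z: 89 − 2 = 87.
Z = 87 is francium, so the daughter is ²²¹Fr.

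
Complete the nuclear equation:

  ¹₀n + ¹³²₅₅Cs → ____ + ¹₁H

Conserve mass number: 1 + 132 = A + 1, so A = 132.
Conserve atomic number: 0 + 55 = Z + 1, so Z = 54.
Z = 54 is xenon, so the species is ¹³²₅₄Xe.

Xe-132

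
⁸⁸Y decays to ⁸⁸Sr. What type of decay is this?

beta-plus decay or electron capture

ΔA = 88 − 88 = 0; ΔZ = 38 − 39 = -1.
A is unchanged and Z drops by 1 — a proton has become a neutron (β⁺ emission or electron capture).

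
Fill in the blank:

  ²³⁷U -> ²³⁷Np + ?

beta-minus particle

Conserve mass number: 237 = 237 + A, so A = 0.
Conserve atomic number: 92 = 93 + Z, so Z = -1.
A = 0 and Z = -1 is e⁻ — a beta-minus particle.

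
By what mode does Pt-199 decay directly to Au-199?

ΔA = 199 − 199 = 0; ΔZ = 79 − 78 = +1.
A is unchanged and Z rises by 1 — a neutron has become a proton (β⁻ decay).

beta-minus decay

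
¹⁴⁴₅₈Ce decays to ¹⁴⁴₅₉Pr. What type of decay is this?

beta-minus decay

ΔA = 144 − 144 = 0; ΔZ = 59 − 58 = +1.
A is unchanged and Z rises by 1 — a neutron has become a proton (β⁻ decay).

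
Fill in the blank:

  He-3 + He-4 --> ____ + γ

Be-7

Conserve mass number: 3 + 4 = A + 0, so A = 7.
Conserve atomic number: 2 + 2 = Z + 0, so Z = 4.
Z = 4 is beryllium, so the species is Be-7.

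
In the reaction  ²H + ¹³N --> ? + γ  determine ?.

Conserve mass number: 2 + 13 = A + 0, so A = 15.
Conserve atomic number: 1 + 7 = Z + 0, so Z = 8.
Z = 8 is oxygen, so the species is ¹⁵O.

O-15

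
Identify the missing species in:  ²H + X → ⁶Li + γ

alpha particle

Conserve mass number: 2 + A = 6 + 0, so A = 4.
Conserve atomic number: 1 + Z = 3 + 0, so Z = 2.
A = 4 and Z = 2 is ⁴He — an alpha particle.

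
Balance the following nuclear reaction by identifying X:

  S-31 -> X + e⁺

Conserve mass number: 31 = A + 0, so A = 31.
Conserve atomic number: 16 = Z + 1, so Z = 15.
Z = 15 is phosphorus, so the species is P-31.

P-31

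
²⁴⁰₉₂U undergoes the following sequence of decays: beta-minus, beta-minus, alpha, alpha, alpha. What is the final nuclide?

Start: (A, Z) = (240, 92).
After β⁻: (240, 93).
After β⁻: (240, 94).
After α: (236, 92).
After α: (232, 90).
After α: (228, 88).
Z = 88 is radium.

Ra-228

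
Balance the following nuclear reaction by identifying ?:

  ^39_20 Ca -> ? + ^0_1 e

Conserve mass number: 39 = A + 0, so A = 39.
Conserve atomic number: 20 = Z + 1, so Z = 19.
Z = 19 is potassium, so the species is ^39_19 K.

K-39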